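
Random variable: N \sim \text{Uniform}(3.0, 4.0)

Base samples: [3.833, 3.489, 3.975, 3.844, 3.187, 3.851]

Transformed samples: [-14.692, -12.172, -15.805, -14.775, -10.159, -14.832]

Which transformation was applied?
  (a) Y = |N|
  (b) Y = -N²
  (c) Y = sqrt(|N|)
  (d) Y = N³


Checking option (b) Y = -N²:
  N = 3.833 -> Y = -14.692 ✓
  N = 3.489 -> Y = -12.172 ✓
  N = 3.975 -> Y = -15.805 ✓
All samples match this transformation.

(b) -N²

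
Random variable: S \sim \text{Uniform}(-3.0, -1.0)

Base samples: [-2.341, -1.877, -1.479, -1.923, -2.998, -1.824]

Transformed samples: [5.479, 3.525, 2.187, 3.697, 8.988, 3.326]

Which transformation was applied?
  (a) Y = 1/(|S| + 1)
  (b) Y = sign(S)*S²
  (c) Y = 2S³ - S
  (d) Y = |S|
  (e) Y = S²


Checking option (e) Y = S²:
  S = -2.341 -> Y = 5.479 ✓
  S = -1.877 -> Y = 3.525 ✓
  S = -1.479 -> Y = 2.187 ✓
All samples match this transformation.

(e) S²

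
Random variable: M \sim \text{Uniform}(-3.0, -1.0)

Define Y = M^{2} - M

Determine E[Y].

E[Y] = 1*E[M²] - 1*E[M]
E[M] = -2
E[M²] = Var(M) + (E[M])² = 0.33333333 + 4 = 4.3333333
E[Y] = 1*4.3333333 - 1*(-2) = 6.3333333

6.3333333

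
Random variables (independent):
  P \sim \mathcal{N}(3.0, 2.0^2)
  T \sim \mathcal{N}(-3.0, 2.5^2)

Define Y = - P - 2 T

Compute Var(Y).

For independent RVs: Var(aX + bY) = a²Var(X) + b²Var(Y)
Var(P) = 4
Var(T) = 6.25
Var(Y) = (-1)²*4 + (-2)²*6.25
= 1*4 + 4*6.25 = 29

29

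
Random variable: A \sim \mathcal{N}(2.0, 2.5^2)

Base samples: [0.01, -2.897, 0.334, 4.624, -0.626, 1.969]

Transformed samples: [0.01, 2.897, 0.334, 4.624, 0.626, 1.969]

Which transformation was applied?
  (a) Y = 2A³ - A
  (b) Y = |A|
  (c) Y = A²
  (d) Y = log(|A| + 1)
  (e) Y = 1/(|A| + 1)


Checking option (b) Y = |A|:
  A = 0.01 -> Y = 0.01 ✓
  A = -2.897 -> Y = 2.897 ✓
  A = 0.334 -> Y = 0.334 ✓
All samples match this transformation.

(b) |A|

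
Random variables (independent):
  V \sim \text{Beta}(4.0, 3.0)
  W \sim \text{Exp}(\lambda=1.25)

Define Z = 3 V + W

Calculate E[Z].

E[Z] = 3*E[V] + 1*E[W]
E[V] = 0.57142857
E[W] = 0.8
E[Z] = 3*0.57142857 + 1*0.8 = 2.5142857

2.5142857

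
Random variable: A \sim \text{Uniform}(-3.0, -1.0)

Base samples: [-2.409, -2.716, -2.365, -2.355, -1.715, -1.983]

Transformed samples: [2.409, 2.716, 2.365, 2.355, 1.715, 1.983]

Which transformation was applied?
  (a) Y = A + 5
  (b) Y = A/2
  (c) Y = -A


Checking option (c) Y = -A:
  A = -2.409 -> Y = 2.409 ✓
  A = -2.716 -> Y = 2.716 ✓
  A = -2.365 -> Y = 2.365 ✓
All samples match this transformation.

(c) -A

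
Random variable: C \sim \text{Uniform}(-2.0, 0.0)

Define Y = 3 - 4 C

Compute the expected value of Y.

For Y = -4C + 3:
E[Y] = -4 * E[C] + 3
E[C] = (-2 + 0)/2 = -1
E[Y] = -4 * (-1) + 3 = 7

7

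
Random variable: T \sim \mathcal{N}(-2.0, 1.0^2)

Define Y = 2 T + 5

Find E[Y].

For Y = 2T + 5:
E[Y] = 2 * E[T] + 5
E[T] = -2.0 = -2
E[Y] = 2 * (-2) + 5 = 1

1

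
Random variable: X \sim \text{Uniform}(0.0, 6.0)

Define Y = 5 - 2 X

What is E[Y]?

For Y = -2X + 5:
E[Y] = -2 * E[X] + 5
E[X] = (0 + 6)/2 = 3
E[Y] = -2 * 3 + 5 = -1

-1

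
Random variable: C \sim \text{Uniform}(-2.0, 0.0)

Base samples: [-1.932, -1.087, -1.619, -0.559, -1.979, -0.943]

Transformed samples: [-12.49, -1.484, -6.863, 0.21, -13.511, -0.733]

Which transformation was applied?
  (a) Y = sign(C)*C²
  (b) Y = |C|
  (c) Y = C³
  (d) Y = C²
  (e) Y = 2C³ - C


Checking option (e) Y = 2C³ - C:
  C = -1.932 -> Y = -12.49 ✓
  C = -1.087 -> Y = -1.484 ✓
  C = -1.619 -> Y = -6.863 ✓
All samples match this transformation.

(e) 2C³ - C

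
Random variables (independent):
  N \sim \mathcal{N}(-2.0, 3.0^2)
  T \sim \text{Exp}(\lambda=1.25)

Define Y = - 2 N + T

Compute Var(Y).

For independent RVs: Var(aX + bY) = a²Var(X) + b²Var(Y)
Var(N) = 9
Var(T) = 0.64
Var(Y) = (-2)²*9 + 1²*0.64
= 4*9 + 1*0.64 = 36.64

36.64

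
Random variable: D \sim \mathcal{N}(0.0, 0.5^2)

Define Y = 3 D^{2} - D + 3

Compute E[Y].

E[Y] = 3*E[D²] - 1*E[D] + 3
E[D] = 0
E[D²] = Var(D) + (E[D])² = 0.25 + 0 = 0.25
E[Y] = 3*0.25 - 1*0 + 3 = 3.75

3.75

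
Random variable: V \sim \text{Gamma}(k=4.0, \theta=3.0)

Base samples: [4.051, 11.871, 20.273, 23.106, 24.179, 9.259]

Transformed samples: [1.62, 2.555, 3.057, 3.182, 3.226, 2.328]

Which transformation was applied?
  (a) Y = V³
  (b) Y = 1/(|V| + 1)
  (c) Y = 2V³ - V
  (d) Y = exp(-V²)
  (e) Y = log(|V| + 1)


Checking option (e) Y = log(|V| + 1):
  V = 4.051 -> Y = 1.62 ✓
  V = 11.871 -> Y = 2.555 ✓
  V = 20.273 -> Y = 3.057 ✓
All samples match this transformation.

(e) log(|V| + 1)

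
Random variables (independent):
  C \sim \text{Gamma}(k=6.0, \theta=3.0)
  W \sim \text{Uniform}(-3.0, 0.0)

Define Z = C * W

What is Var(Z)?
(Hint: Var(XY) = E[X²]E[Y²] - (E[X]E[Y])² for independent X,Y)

Var(XY) = E[X²]E[Y²] - (E[X]E[Y])²
E[C] = 18, Var(C) = 54
E[W] = -1.5, Var(W) = 0.75
E[C²] = 54 + 18² = 378
E[W²] = 0.75 + (-1.5)² = 3
Var(Z) = 378*3 - (18*(-1.5))²
= 1134 - 729 = 405

405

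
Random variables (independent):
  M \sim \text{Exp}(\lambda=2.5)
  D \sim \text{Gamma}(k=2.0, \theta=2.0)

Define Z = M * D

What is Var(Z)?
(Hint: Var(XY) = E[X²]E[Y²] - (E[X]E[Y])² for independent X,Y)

Var(XY) = E[X²]E[Y²] - (E[X]E[Y])²
E[M] = 0.4, Var(M) = 0.16
E[D] = 4, Var(D) = 8
E[M²] = 0.16 + 0.4² = 0.32
E[D²] = 8 + 4² = 24
Var(Z) = 0.32*24 - (0.4*4)²
= 7.68 - 2.56 = 5.12

5.12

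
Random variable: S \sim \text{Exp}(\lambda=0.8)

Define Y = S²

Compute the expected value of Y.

E[S²] = Var(S) + (E[S])² = 1.5625 + 1.5625 = 3.125

3.125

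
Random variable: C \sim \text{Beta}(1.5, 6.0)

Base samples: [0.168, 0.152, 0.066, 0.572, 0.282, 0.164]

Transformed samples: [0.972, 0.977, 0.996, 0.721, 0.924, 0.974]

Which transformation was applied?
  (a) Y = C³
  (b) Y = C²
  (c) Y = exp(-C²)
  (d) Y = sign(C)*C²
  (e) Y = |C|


Checking option (c) Y = exp(-C²):
  C = 0.168 -> Y = 0.972 ✓
  C = 0.152 -> Y = 0.977 ✓
  C = 0.066 -> Y = 0.996 ✓
All samples match this transformation.

(c) exp(-C²)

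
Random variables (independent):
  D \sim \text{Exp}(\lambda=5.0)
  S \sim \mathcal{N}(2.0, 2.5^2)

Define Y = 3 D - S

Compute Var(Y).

For independent RVs: Var(aX + bY) = a²Var(X) + b²Var(Y)
Var(D) = 0.04
Var(S) = 6.25
Var(Y) = 3²*0.04 + (-1)²*6.25
= 9*0.04 + 1*6.25 = 6.61

6.61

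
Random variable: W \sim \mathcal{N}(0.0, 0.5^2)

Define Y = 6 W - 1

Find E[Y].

For Y = 6W - 1:
E[Y] = 6 * E[W] - 1
E[W] = 0.0 = 0
E[Y] = 6 * 0 - 1 = -1

-1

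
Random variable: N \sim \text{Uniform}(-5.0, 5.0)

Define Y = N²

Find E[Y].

E[N²] = Var(N) + (E[N])² = 8.3333333 + 0 = 8.3333333

8.3333333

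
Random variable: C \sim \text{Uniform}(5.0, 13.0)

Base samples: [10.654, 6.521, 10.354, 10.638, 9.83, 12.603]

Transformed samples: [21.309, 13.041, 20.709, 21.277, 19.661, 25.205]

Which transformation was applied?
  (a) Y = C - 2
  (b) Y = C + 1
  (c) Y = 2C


Checking option (c) Y = 2C:
  C = 10.654 -> Y = 21.309 ✓
  C = 6.521 -> Y = 13.041 ✓
  C = 10.354 -> Y = 20.709 ✓
All samples match this transformation.

(c) 2C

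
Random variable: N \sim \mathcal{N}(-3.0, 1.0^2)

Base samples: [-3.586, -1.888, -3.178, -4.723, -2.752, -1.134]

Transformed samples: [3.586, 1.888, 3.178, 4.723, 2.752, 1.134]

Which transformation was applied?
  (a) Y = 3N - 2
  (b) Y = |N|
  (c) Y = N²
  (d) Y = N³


Checking option (b) Y = |N|:
  N = -3.586 -> Y = 3.586 ✓
  N = -1.888 -> Y = 1.888 ✓
  N = -3.178 -> Y = 3.178 ✓
All samples match this transformation.

(b) |N|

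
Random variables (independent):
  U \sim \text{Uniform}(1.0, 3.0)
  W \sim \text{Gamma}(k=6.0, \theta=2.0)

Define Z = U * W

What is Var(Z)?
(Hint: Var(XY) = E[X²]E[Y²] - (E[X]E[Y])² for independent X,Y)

Var(XY) = E[X²]E[Y²] - (E[X]E[Y])²
E[U] = 2, Var(U) = 0.33333333
E[W] = 12, Var(W) = 24
E[U²] = 0.33333333 + 2² = 4.3333333
E[W²] = 24 + 12² = 168
Var(Z) = 4.3333333*168 - (2*12)²
= 728 - 576 = 152

152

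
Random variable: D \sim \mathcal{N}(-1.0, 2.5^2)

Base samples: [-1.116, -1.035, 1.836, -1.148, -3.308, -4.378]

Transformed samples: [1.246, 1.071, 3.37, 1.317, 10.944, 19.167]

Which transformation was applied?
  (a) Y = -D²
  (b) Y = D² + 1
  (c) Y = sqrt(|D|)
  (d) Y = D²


Checking option (d) Y = D²:
  D = -1.116 -> Y = 1.246 ✓
  D = -1.035 -> Y = 1.071 ✓
  D = 1.836 -> Y = 3.37 ✓
All samples match this transformation.

(d) D²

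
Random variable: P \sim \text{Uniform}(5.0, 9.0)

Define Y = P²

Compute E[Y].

Using E[X²] = Var(X) + (E[X])²:
E[P] = 7
Var(P) = (9 - 5)^2/12 = 1.3333333
E[P²] = 1.3333333 + 7² = 1.3333333 + 49 = 50.333333

50.333333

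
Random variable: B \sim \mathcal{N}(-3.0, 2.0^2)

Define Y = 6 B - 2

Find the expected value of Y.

For Y = 6B - 2:
E[Y] = 6 * E[B] - 2
E[B] = -3.0 = -3
E[Y] = 6 * (-3) - 2 = -20

-20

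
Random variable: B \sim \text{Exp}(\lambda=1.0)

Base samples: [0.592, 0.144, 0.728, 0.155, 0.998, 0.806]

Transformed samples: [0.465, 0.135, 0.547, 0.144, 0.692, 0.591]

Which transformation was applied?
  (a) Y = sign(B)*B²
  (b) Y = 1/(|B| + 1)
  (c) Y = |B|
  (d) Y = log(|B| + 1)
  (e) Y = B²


Checking option (d) Y = log(|B| + 1):
  B = 0.592 -> Y = 0.465 ✓
  B = 0.144 -> Y = 0.135 ✓
  B = 0.728 -> Y = 0.547 ✓
All samples match this transformation.

(d) log(|B| + 1)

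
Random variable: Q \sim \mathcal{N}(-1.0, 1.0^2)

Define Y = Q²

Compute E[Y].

E[Q²] = Var(Q) + (E[Q])² = 1 + 1 = 2

2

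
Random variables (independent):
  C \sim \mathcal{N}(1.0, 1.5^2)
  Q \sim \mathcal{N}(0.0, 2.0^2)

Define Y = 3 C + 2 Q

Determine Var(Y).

For independent RVs: Var(aX + bY) = a²Var(X) + b²Var(Y)
Var(C) = 2.25
Var(Q) = 4
Var(Y) = 3²*2.25 + 2²*4
= 9*2.25 + 4*4 = 36.25

36.25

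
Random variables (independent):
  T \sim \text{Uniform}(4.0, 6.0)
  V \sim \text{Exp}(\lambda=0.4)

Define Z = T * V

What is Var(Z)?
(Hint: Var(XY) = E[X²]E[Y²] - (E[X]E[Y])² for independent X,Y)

Var(XY) = E[X²]E[Y²] - (E[X]E[Y])²
E[T] = 5, Var(T) = 0.33333333
E[V] = 2.5, Var(V) = 6.25
E[T²] = 0.33333333 + 5² = 25.333333
E[V²] = 6.25 + 2.5² = 12.5
Var(Z) = 25.333333*12.5 - (5*2.5)²
= 316.66667 - 156.25 = 160.41667

160.41667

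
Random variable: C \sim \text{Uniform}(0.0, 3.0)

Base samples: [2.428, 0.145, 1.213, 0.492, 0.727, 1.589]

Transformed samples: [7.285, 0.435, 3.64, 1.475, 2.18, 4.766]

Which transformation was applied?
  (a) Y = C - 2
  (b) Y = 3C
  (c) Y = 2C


Checking option (b) Y = 3C:
  C = 2.428 -> Y = 7.285 ✓
  C = 0.145 -> Y = 0.435 ✓
  C = 1.213 -> Y = 3.64 ✓
All samples match this transformation.

(b) 3C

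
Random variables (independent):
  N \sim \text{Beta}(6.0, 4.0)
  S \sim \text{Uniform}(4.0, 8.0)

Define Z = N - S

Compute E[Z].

E[Z] = 1*E[N] - 1*E[S]
E[N] = 0.6
E[S] = 6
E[Z] = 1*0.6 - 1*6 = -5.4

-5.4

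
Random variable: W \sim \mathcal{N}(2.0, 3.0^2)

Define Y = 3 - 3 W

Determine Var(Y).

For Y = aW + b: Var(Y) = a² * Var(W)
Var(W) = 3.0^2 = 9
Var(Y) = (-3)² * 9 = 9 * 9 = 81

81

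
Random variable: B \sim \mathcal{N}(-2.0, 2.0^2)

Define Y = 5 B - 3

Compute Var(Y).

For Y = aB + b: Var(Y) = a² * Var(B)
Var(B) = 2.0^2 = 4
Var(Y) = 5² * 4 = 25 * 4 = 100

100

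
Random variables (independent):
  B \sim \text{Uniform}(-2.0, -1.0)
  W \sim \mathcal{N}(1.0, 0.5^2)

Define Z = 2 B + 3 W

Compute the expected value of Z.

E[Z] = 2*E[B] + 3*E[W]
E[B] = -1.5
E[W] = 1
E[Z] = 2*(-1.5) + 3*1 = 0

0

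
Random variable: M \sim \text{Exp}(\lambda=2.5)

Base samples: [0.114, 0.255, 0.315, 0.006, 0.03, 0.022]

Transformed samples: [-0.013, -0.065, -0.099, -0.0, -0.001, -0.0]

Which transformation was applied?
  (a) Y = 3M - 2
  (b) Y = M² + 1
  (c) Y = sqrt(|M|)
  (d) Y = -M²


Checking option (d) Y = -M²:
  M = 0.114 -> Y = -0.013 ✓
  M = 0.255 -> Y = -0.065 ✓
  M = 0.315 -> Y = -0.099 ✓
All samples match this transformation.

(d) -M²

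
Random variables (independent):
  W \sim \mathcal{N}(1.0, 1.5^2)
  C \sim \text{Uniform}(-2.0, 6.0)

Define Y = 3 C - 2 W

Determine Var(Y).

For independent RVs: Var(aX + bY) = a²Var(X) + b²Var(Y)
Var(W) = 2.25
Var(C) = 5.3333333
Var(Y) = (-2)²*2.25 + 3²*5.3333333
= 4*2.25 + 9*5.3333333 = 57

57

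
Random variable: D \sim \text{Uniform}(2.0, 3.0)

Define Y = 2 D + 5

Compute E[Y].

For Y = 2D + 5:
E[Y] = 2 * E[D] + 5
E[D] = (2 + 3)/2 = 2.5
E[Y] = 2 * 2.5 + 5 = 10

10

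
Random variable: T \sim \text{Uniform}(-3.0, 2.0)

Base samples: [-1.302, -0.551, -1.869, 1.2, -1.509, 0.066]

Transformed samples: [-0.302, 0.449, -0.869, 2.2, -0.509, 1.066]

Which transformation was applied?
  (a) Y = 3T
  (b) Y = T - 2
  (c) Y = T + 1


Checking option (c) Y = T + 1:
  T = -1.302 -> Y = -0.302 ✓
  T = -0.551 -> Y = 0.449 ✓
  T = -1.869 -> Y = -0.869 ✓
All samples match this transformation.

(c) T + 1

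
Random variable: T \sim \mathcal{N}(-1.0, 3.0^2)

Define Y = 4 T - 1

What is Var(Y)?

For Y = aT + b: Var(Y) = a² * Var(T)
Var(T) = 3.0^2 = 9
Var(Y) = 4² * 9 = 16 * 9 = 144

144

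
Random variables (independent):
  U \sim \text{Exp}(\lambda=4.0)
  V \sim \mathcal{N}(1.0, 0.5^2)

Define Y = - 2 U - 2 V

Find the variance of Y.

For independent RVs: Var(aX + bY) = a²Var(X) + b²Var(Y)
Var(U) = 0.0625
Var(V) = 0.25
Var(Y) = (-2)²*0.0625 + (-2)²*0.25
= 4*0.0625 + 4*0.25 = 1.25

1.25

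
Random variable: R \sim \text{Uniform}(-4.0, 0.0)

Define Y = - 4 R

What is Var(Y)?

For Y = aR + b: Var(Y) = a² * Var(R)
Var(R) = (0 + 4)^2/12 = 1.3333333
Var(Y) = (-4)² * 1.3333333 = 16 * 1.3333333 = 21.333333

21.333333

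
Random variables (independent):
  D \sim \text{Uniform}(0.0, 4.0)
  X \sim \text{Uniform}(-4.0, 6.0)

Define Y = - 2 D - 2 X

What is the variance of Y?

For independent RVs: Var(aX + bY) = a²Var(X) + b²Var(Y)
Var(D) = 1.3333333
Var(X) = 8.3333333
Var(Y) = (-2)²*1.3333333 + (-2)²*8.3333333
= 4*1.3333333 + 4*8.3333333 = 38.666667

38.666667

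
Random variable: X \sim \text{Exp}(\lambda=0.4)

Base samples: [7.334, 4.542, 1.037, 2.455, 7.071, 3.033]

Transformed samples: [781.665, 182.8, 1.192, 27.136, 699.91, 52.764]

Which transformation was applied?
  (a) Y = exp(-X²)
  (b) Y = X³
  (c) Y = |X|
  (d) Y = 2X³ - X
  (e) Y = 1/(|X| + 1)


Checking option (d) Y = 2X³ - X:
  X = 7.334 -> Y = 781.665 ✓
  X = 4.542 -> Y = 182.8 ✓
  X = 1.037 -> Y = 1.192 ✓
All samples match this transformation.

(d) 2X³ - X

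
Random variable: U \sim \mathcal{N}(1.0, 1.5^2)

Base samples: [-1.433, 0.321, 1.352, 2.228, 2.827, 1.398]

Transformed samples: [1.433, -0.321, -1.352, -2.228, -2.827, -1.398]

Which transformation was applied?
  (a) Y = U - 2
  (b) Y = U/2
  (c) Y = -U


Checking option (c) Y = -U:
  U = -1.433 -> Y = 1.433 ✓
  U = 0.321 -> Y = -0.321 ✓
  U = 1.352 -> Y = -1.352 ✓
All samples match this transformation.

(c) -U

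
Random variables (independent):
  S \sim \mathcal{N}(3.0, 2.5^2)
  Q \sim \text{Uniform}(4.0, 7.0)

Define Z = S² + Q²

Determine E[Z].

E[Z] = E[S²] + E[Q²]
E[S²] = Var(S) + E[S]² = 6.25 + 9 = 15.25
E[Q²] = Var(Q) + E[Q]² = 0.75 + 30.25 = 31
E[Z] = 15.25 + 31 = 46.25

46.25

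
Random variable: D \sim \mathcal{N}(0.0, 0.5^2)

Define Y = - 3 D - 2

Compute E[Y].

For Y = -3D - 2:
E[Y] = -3 * E[D] - 2
E[D] = 0.0 = 0
E[Y] = -3 * 0 - 2 = -2

-2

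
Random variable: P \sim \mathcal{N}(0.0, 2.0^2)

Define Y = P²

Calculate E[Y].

Using E[X²] = Var(X) + (E[X])²:
E[P] = 0
Var(P) = 2.0^2 = 4
E[P²] = 4 + 0² = 4 + 0 = 4

4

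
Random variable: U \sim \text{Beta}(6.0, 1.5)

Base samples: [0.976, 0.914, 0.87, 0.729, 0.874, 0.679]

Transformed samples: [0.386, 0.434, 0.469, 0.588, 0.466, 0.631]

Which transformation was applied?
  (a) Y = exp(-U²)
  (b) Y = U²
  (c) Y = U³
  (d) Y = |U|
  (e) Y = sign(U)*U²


Checking option (a) Y = exp(-U²):
  U = 0.976 -> Y = 0.386 ✓
  U = 0.914 -> Y = 0.434 ✓
  U = 0.87 -> Y = 0.469 ✓
All samples match this transformation.

(a) exp(-U²)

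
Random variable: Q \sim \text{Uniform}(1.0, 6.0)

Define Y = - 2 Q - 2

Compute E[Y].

For Y = -2Q - 2:
E[Y] = -2 * E[Q] - 2
E[Q] = (1 + 6)/2 = 3.5
E[Y] = -2 * 3.5 - 2 = -9

-9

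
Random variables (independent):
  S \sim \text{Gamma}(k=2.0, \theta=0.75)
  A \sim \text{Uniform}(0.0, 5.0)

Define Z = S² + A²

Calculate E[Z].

E[Z] = E[S²] + E[A²]
E[S²] = Var(S) + E[S]² = 1.125 + 2.25 = 3.375
E[A²] = Var(A) + E[A]² = 2.0833333 + 6.25 = 8.3333333
E[Z] = 3.375 + 8.3333333 = 11.708333

11.708333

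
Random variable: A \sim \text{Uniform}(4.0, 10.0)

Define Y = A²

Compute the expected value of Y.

Using E[X²] = Var(X) + (E[X])²:
E[A] = 7
Var(A) = (10 - 4)^2/12 = 3
E[A²] = 3 + 7² = 3 + 49 = 52

52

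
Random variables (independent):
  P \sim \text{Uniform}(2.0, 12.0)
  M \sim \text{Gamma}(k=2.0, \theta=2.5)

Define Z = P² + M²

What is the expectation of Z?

E[Z] = E[P²] + E[M²]
E[P²] = Var(P) + E[P]² = 8.3333333 + 49 = 57.333333
E[M²] = Var(M) + E[M]² = 12.5 + 25 = 37.5
E[Z] = 57.333333 + 37.5 = 94.833333

94.833333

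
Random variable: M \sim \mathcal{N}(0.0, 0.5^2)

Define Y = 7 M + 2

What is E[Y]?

For Y = 7M + 2:
E[Y] = 7 * E[M] + 2
E[M] = 0.0 = 0
E[Y] = 7 * 0 + 2 = 2

2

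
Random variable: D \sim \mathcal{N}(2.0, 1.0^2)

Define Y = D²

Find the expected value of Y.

Using E[X²] = Var(X) + (E[X])²:
E[D] = 2
Var(D) = 1.0^2 = 1
E[D²] = 1 + 2² = 1 + 4 = 5

5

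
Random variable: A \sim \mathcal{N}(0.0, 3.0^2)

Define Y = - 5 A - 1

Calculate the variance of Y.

For Y = aA + b: Var(Y) = a² * Var(A)
Var(A) = 3.0^2 = 9
Var(Y) = (-5)² * 9 = 25 * 9 = 225

225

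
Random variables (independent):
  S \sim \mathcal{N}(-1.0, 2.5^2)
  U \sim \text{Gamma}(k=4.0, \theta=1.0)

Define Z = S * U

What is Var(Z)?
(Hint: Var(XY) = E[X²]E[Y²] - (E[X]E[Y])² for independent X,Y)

Var(XY) = E[X²]E[Y²] - (E[X]E[Y])²
E[S] = -1, Var(S) = 6.25
E[U] = 4, Var(U) = 4
E[S²] = 6.25 + (-1)² = 7.25
E[U²] = 4 + 4² = 20
Var(Z) = 7.25*20 - (-1*4)²
= 145 - 16 = 129

129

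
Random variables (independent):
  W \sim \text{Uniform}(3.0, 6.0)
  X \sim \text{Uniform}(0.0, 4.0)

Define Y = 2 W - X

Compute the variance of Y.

For independent RVs: Var(aX + bY) = a²Var(X) + b²Var(Y)
Var(W) = 0.75
Var(X) = 1.3333333
Var(Y) = 2²*0.75 + (-1)²*1.3333333
= 4*0.75 + 1*1.3333333 = 4.3333333

4.3333333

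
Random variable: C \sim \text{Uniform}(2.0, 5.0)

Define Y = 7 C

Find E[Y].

For Y = 7C:
E[Y] = 7 * E[C]
E[C] = (2 + 5)/2 = 3.5
E[Y] = 7 * 3.5 = 24.5

24.5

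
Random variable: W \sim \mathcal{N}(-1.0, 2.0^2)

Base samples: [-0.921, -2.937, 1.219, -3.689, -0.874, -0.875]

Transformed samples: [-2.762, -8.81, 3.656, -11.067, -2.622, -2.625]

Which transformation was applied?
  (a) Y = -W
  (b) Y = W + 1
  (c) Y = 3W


Checking option (c) Y = 3W:
  W = -0.921 -> Y = -2.762 ✓
  W = -2.937 -> Y = -8.81 ✓
  W = 1.219 -> Y = 3.656 ✓
All samples match this transformation.

(c) 3W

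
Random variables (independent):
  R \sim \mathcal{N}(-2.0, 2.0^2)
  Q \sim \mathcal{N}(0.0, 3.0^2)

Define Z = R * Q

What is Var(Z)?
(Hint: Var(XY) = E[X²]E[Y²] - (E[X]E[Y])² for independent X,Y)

Var(XY) = E[X²]E[Y²] - (E[X]E[Y])²
E[R] = -2, Var(R) = 4
E[Q] = 0, Var(Q) = 9
E[R²] = 4 + (-2)² = 8
E[Q²] = 9 + 0² = 9
Var(Z) = 8*9 - (-2*0)²
= 72 - 0 = 72

72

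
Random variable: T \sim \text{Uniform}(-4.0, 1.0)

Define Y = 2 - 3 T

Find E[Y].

For Y = -3T + 2:
E[Y] = -3 * E[T] + 2
E[T] = (-4 + 1)/2 = -1.5
E[Y] = -3 * (-1.5) + 2 = 6.5

6.5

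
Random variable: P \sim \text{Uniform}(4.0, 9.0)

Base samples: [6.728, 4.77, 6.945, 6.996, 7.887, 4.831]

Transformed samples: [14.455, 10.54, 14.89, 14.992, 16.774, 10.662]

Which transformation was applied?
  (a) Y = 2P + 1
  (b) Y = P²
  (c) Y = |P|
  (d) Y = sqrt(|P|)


Checking option (a) Y = 2P + 1:
  P = 6.728 -> Y = 14.455 ✓
  P = 4.77 -> Y = 10.54 ✓
  P = 6.945 -> Y = 14.89 ✓
All samples match this transformation.

(a) 2P + 1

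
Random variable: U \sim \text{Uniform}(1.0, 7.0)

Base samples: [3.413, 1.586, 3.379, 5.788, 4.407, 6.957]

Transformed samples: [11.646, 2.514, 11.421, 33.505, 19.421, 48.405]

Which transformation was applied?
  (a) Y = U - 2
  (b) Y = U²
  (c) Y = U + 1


Checking option (b) Y = U²:
  U = 3.413 -> Y = 11.646 ✓
  U = 1.586 -> Y = 2.514 ✓
  U = 3.379 -> Y = 11.421 ✓
All samples match this transformation.

(b) U²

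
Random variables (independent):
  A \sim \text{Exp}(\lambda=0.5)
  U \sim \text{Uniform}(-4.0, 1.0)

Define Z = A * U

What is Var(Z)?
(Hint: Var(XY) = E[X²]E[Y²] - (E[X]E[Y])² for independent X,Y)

Var(XY) = E[X²]E[Y²] - (E[X]E[Y])²
E[A] = 2, Var(A) = 4
E[U] = -1.5, Var(U) = 2.0833333
E[A²] = 4 + 2² = 8
E[U²] = 2.0833333 + (-1.5)² = 4.3333333
Var(Z) = 8*4.3333333 - (2*(-1.5))²
= 34.666667 - 9 = 25.666667

25.666667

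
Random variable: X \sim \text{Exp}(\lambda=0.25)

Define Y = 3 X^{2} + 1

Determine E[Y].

E[Y] = 3*E[X²] + 1
E[X] = 4
E[X²] = Var(X) + (E[X])² = 16 + 16 = 32
E[Y] = 3*32 + 1 = 97

97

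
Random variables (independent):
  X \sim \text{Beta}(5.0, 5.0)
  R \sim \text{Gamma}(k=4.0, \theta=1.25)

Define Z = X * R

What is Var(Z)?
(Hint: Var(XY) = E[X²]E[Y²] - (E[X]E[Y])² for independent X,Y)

Var(XY) = E[X²]E[Y²] - (E[X]E[Y])²
E[X] = 0.5, Var(X) = 0.022727273
E[R] = 5, Var(R) = 6.25
E[X²] = 0.022727273 + 0.5² = 0.27272727
E[R²] = 6.25 + 5² = 31.25
Var(Z) = 0.27272727*31.25 - (0.5*5)²
= 8.5227273 - 6.25 = 2.2727273

2.2727273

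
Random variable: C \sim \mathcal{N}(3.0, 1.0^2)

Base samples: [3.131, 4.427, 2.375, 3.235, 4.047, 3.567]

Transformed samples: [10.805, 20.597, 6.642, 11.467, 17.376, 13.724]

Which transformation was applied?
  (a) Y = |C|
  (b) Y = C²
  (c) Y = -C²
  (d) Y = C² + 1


Checking option (d) Y = C² + 1:
  C = 3.131 -> Y = 10.805 ✓
  C = 4.427 -> Y = 20.597 ✓
  C = 2.375 -> Y = 6.642 ✓
All samples match this transformation.

(d) C² + 1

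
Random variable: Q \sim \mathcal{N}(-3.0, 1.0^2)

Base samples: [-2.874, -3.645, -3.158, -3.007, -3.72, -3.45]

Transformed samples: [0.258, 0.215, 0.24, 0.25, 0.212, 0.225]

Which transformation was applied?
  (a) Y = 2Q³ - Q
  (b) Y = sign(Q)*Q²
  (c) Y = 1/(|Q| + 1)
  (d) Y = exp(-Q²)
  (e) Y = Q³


Checking option (c) Y = 1/(|Q| + 1):
  Q = -2.874 -> Y = 0.258 ✓
  Q = -3.645 -> Y = 0.215 ✓
  Q = -3.158 -> Y = 0.24 ✓
All samples match this transformation.

(c) 1/(|Q| + 1)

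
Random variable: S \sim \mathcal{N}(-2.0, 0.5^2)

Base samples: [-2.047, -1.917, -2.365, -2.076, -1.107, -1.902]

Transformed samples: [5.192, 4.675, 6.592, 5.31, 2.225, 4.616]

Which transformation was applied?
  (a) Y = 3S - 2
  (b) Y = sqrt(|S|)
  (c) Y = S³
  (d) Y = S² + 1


Checking option (d) Y = S² + 1:
  S = -2.047 -> Y = 5.192 ✓
  S = -1.917 -> Y = 4.675 ✓
  S = -2.365 -> Y = 6.592 ✓
All samples match this transformation.

(d) S² + 1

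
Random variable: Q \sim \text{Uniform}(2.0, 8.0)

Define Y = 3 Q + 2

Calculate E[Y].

For Y = 3Q + 2:
E[Y] = 3 * E[Q] + 2
E[Q] = (2 + 8)/2 = 5
E[Y] = 3 * 5 + 2 = 17

17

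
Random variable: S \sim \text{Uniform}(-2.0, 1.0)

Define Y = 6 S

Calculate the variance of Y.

For Y = aS + b: Var(Y) = a² * Var(S)
Var(S) = (1 + 2)^2/12 = 0.75
Var(Y) = 6² * 0.75 = 36 * 0.75 = 27

27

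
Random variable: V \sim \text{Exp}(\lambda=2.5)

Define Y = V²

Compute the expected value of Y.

Using E[X²] = Var(X) + (E[X])²:
E[V] = 0.4
Var(V) = 1/2.5^2 = 0.16
E[V²] = 0.16 + 0.4² = 0.16 + 0.16 = 0.32

0.32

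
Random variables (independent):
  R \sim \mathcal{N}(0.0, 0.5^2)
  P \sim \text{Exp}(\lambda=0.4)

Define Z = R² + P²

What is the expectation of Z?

E[Z] = E[R²] + E[P²]
E[R²] = Var(R) + E[R]² = 0.25 + 0 = 0.25
E[P²] = Var(P) + E[P]² = 6.25 + 6.25 = 12.5
E[Z] = 0.25 + 12.5 = 12.75

12.75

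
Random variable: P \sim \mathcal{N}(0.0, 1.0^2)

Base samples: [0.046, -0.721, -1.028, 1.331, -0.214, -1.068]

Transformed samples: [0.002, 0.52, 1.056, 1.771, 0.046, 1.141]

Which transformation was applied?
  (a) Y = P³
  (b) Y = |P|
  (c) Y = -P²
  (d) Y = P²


Checking option (d) Y = P²:
  P = 0.046 -> Y = 0.002 ✓
  P = -0.721 -> Y = 0.52 ✓
  P = -1.028 -> Y = 1.056 ✓
All samples match this transformation.

(d) P²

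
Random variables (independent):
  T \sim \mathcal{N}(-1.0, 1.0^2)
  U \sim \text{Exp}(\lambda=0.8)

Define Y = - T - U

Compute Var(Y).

For independent RVs: Var(aX + bY) = a²Var(X) + b²Var(Y)
Var(T) = 1
Var(U) = 1.5625
Var(Y) = (-1)²*1 + (-1)²*1.5625
= 1*1 + 1*1.5625 = 2.5625

2.5625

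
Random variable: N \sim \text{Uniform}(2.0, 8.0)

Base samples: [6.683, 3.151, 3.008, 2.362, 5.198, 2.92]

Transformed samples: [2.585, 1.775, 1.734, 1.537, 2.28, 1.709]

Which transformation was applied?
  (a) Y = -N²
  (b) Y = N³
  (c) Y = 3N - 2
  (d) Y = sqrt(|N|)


Checking option (d) Y = sqrt(|N|):
  N = 6.683 -> Y = 2.585 ✓
  N = 3.151 -> Y = 1.775 ✓
  N = 3.008 -> Y = 1.734 ✓
All samples match this transformation.

(d) sqrt(|N|)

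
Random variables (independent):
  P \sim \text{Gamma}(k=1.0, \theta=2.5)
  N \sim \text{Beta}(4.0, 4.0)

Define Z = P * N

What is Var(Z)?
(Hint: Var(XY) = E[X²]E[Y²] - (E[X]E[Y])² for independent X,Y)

Var(XY) = E[X²]E[Y²] - (E[X]E[Y])²
E[P] = 2.5, Var(P) = 6.25
E[N] = 0.5, Var(N) = 0.027777778
E[P²] = 6.25 + 2.5² = 12.5
E[N²] = 0.027777778 + 0.5² = 0.27777778
Var(Z) = 12.5*0.27777778 - (2.5*0.5)²
= 3.4722222 - 1.5625 = 1.9097222

1.9097222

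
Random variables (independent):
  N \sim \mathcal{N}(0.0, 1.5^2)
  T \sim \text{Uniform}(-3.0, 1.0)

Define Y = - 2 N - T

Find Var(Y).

For independent RVs: Var(aX + bY) = a²Var(X) + b²Var(Y)
Var(N) = 2.25
Var(T) = 1.3333333
Var(Y) = (-2)²*2.25 + (-1)²*1.3333333
= 4*2.25 + 1*1.3333333 = 10.333333

10.333333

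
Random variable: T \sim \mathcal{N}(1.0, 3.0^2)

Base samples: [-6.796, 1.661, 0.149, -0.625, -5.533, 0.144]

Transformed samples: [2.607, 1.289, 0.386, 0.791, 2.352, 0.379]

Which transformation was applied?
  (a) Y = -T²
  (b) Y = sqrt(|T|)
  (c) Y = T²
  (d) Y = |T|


Checking option (b) Y = sqrt(|T|):
  T = -6.796 -> Y = 2.607 ✓
  T = 1.661 -> Y = 1.289 ✓
  T = 0.149 -> Y = 0.386 ✓
All samples match this transformation.

(b) sqrt(|T|)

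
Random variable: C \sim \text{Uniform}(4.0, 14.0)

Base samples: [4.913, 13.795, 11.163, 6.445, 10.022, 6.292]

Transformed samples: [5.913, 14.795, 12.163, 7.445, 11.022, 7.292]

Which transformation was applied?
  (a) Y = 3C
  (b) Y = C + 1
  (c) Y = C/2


Checking option (b) Y = C + 1:
  C = 4.913 -> Y = 5.913 ✓
  C = 13.795 -> Y = 14.795 ✓
  C = 11.163 -> Y = 12.163 ✓
All samples match this transformation.

(b) C + 1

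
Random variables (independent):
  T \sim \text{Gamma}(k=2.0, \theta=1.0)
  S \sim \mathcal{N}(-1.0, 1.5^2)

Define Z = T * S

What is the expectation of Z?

For independent RVs: E[XY] = E[X]*E[Y]
E[T] = 2
E[S] = -1
E[Z] = 2 * (-1) = -2

-2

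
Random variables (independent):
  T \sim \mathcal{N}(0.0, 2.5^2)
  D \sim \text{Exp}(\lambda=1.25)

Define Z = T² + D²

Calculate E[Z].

E[Z] = E[T²] + E[D²]
E[T²] = Var(T) + E[T]² = 6.25 + 0 = 6.25
E[D²] = Var(D) + E[D]² = 0.64 + 0.64 = 1.28
E[Z] = 6.25 + 1.28 = 7.53

7.53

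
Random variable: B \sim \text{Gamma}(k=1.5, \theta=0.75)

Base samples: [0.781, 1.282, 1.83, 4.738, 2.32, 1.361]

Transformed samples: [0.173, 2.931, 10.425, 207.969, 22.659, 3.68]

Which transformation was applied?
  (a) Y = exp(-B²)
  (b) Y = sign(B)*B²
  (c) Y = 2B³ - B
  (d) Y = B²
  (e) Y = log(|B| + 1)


Checking option (c) Y = 2B³ - B:
  B = 0.781 -> Y = 0.173 ✓
  B = 1.282 -> Y = 2.931 ✓
  B = 1.83 -> Y = 10.425 ✓
All samples match this transformation.

(c) 2B³ - B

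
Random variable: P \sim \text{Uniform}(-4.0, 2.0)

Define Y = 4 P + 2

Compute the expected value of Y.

For Y = 4P + 2:
E[Y] = 4 * E[P] + 2
E[P] = (-4 + 2)/2 = -1
E[Y] = 4 * (-1) + 2 = -2

-2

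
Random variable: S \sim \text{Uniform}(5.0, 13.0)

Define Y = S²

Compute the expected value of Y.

Using E[X²] = Var(X) + (E[X])²:
E[S] = 9
Var(S) = (13 - 5)^2/12 = 5.3333333
E[S²] = 5.3333333 + 9² = 5.3333333 + 81 = 86.333333

86.333333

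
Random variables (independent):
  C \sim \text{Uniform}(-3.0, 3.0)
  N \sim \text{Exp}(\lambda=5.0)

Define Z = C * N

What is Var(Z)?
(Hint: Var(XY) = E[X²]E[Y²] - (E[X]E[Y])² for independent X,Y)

Var(XY) = E[X²]E[Y²] - (E[X]E[Y])²
E[C] = 0, Var(C) = 3
E[N] = 0.2, Var(N) = 0.04
E[C²] = 3 + 0² = 3
E[N²] = 0.04 + 0.2² = 0.08
Var(Z) = 3*0.08 - (0*0.2)²
= 0.24 - 0 = 0.24

0.24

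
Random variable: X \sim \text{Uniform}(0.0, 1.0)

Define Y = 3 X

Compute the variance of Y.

For Y = aX + b: Var(Y) = a² * Var(X)
Var(X) = (1 - 0)^2/12 = 0.083333333
Var(Y) = 3² * 0.083333333 = 9 * 0.083333333 = 0.75

0.75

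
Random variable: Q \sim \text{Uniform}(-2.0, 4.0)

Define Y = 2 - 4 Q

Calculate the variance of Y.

For Y = aQ + b: Var(Y) = a² * Var(Q)
Var(Q) = (4 + 2)^2/12 = 3
Var(Y) = (-4)² * 3 = 16 * 3 = 48

48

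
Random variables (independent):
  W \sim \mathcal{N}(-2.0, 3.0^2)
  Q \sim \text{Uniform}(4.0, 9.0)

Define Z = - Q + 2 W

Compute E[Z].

E[Z] = 2*E[W] - 1*E[Q]
E[W] = -2
E[Q] = 6.5
E[Z] = 2*(-2) - 1*6.5 = -10.5

-10.5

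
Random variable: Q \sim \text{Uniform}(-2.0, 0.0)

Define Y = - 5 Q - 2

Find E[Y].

For Y = -5Q - 2:
E[Y] = -5 * E[Q] - 2
E[Q] = (-2 + 0)/2 = -1
E[Y] = -5 * (-1) - 2 = 3

3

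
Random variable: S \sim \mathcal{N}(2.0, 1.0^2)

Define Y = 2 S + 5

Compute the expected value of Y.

For Y = 2S + 5:
E[Y] = 2 * E[S] + 5
E[S] = 2.0 = 2
E[Y] = 2 * 2 + 5 = 9

9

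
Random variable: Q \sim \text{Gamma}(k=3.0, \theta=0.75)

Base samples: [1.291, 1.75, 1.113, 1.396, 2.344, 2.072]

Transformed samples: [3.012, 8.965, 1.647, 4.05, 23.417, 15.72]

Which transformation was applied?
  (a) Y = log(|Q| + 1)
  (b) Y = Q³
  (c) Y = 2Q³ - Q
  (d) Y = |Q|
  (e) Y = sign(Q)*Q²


Checking option (c) Y = 2Q³ - Q:
  Q = 1.291 -> Y = 3.012 ✓
  Q = 1.75 -> Y = 8.965 ✓
  Q = 1.113 -> Y = 1.647 ✓
All samples match this transformation.

(c) 2Q³ - Q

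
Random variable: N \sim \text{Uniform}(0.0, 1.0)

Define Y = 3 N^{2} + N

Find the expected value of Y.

E[Y] = 3*E[N²] + 1*E[N]
E[N] = 0.5
E[N²] = Var(N) + (E[N])² = 0.083333333 + 0.25 = 0.33333333
E[Y] = 3*0.33333333 + 1*0.5 = 1.5

1.5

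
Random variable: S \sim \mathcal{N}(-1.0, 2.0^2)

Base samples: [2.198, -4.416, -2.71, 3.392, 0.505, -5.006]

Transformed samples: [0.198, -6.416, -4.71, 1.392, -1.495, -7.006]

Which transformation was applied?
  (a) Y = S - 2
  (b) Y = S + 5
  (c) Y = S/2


Checking option (a) Y = S - 2:
  S = 2.198 -> Y = 0.198 ✓
  S = -4.416 -> Y = -6.416 ✓
  S = -2.71 -> Y = -4.71 ✓
All samples match this transformation.

(a) S - 2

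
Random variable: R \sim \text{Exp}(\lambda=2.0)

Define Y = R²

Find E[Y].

E[R²] = Var(R) + (E[R])² = 0.25 + 0.25 = 0.5

0.5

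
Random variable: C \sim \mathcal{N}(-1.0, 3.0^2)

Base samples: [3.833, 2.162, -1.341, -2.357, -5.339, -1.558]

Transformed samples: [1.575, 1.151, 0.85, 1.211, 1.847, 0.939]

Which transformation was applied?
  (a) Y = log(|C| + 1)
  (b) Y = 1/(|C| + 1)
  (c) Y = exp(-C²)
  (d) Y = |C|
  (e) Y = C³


Checking option (a) Y = log(|C| + 1):
  C = 3.833 -> Y = 1.575 ✓
  C = 2.162 -> Y = 1.151 ✓
  C = -1.341 -> Y = 0.85 ✓
All samples match this transformation.

(a) log(|C| + 1)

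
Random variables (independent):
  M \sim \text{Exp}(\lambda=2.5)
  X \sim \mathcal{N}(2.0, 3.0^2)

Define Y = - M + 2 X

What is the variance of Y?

For independent RVs: Var(aX + bY) = a²Var(X) + b²Var(Y)
Var(M) = 0.16
Var(X) = 9
Var(Y) = (-1)²*0.16 + 2²*9
= 1*0.16 + 4*9 = 36.16

36.16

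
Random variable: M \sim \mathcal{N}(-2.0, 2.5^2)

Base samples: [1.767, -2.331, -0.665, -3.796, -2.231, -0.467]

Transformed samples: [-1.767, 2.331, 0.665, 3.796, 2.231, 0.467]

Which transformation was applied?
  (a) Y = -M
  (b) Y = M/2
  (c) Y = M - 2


Checking option (a) Y = -M:
  M = 1.767 -> Y = -1.767 ✓
  M = -2.331 -> Y = 2.331 ✓
  M = -0.665 -> Y = 0.665 ✓
All samples match this transformation.

(a) -M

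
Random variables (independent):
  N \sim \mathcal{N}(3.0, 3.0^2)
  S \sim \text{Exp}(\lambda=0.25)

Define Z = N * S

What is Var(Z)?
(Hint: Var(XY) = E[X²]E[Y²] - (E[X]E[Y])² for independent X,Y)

Var(XY) = E[X²]E[Y²] - (E[X]E[Y])²
E[N] = 3, Var(N) = 9
E[S] = 4, Var(S) = 16
E[N²] = 9 + 3² = 18
E[S²] = 16 + 4² = 32
Var(Z) = 18*32 - (3*4)²
= 576 - 144 = 432

432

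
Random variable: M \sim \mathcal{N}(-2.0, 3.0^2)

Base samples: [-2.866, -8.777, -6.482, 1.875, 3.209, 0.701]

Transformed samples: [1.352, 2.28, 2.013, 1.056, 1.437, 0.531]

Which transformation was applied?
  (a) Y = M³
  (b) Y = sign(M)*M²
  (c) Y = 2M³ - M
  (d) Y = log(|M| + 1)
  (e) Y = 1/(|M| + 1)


Checking option (d) Y = log(|M| + 1):
  M = -2.866 -> Y = 1.352 ✓
  M = -8.777 -> Y = 2.28 ✓
  M = -6.482 -> Y = 2.013 ✓
All samples match this transformation.

(d) log(|M| + 1)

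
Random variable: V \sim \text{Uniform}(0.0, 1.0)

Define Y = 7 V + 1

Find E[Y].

For Y = 7V + 1:
E[Y] = 7 * E[V] + 1
E[V] = (0 + 1)/2 = 0.5
E[Y] = 7 * 0.5 + 1 = 4.5

4.5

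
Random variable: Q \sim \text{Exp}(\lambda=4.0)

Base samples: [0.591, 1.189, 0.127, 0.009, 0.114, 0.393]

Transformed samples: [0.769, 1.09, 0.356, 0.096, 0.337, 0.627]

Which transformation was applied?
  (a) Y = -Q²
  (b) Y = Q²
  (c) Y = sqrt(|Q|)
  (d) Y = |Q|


Checking option (c) Y = sqrt(|Q|):
  Q = 0.591 -> Y = 0.769 ✓
  Q = 1.189 -> Y = 1.09 ✓
  Q = 0.127 -> Y = 0.356 ✓
All samples match this transformation.

(c) sqrt(|Q|)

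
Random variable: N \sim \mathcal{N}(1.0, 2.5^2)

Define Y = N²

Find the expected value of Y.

E[N²] = Var(N) + (E[N])² = 6.25 + 1 = 7.25

7.25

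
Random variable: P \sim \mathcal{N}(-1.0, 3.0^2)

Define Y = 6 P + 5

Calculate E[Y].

For Y = 6P + 5:
E[Y] = 6 * E[P] + 5
E[P] = -1.0 = -1
E[Y] = 6 * (-1) + 5 = -1

-1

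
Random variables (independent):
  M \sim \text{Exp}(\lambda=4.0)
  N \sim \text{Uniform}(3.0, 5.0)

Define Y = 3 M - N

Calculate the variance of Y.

For independent RVs: Var(aX + bY) = a²Var(X) + b²Var(Y)
Var(M) = 0.0625
Var(N) = 0.33333333
Var(Y) = 3²*0.0625 + (-1)²*0.33333333
= 9*0.0625 + 1*0.33333333 = 0.89583333

0.89583333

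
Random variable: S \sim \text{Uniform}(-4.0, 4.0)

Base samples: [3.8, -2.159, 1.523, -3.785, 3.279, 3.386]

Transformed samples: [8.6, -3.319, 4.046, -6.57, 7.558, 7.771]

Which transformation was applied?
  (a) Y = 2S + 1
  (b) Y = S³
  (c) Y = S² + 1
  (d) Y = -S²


Checking option (a) Y = 2S + 1:
  S = 3.8 -> Y = 8.6 ✓
  S = -2.159 -> Y = -3.319 ✓
  S = 1.523 -> Y = 4.046 ✓
All samples match this transformation.

(a) 2S + 1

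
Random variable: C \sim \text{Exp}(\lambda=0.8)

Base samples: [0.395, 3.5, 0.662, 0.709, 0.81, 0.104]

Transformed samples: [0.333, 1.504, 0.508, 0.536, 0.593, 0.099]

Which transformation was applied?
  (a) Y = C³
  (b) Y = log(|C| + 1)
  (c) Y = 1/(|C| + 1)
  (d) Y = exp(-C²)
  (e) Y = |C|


Checking option (b) Y = log(|C| + 1):
  C = 0.395 -> Y = 0.333 ✓
  C = 3.5 -> Y = 1.504 ✓
  C = 0.662 -> Y = 0.508 ✓
All samples match this transformation.

(b) log(|C| + 1)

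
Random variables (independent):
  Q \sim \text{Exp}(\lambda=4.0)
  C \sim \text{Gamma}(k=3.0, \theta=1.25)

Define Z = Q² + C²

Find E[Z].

E[Z] = E[Q²] + E[C²]
E[Q²] = Var(Q) + E[Q]² = 0.0625 + 0.0625 = 0.125
E[C²] = Var(C) + E[C]² = 4.6875 + 14.0625 = 18.75
E[Z] = 0.125 + 18.75 = 18.875

18.875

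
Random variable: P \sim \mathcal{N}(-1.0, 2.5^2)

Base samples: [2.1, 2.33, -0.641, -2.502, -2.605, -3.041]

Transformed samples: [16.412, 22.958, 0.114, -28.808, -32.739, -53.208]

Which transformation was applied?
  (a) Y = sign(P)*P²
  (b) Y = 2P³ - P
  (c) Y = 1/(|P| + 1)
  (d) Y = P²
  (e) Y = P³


Checking option (b) Y = 2P³ - P:
  P = 2.1 -> Y = 16.412 ✓
  P = 2.33 -> Y = 22.958 ✓
  P = -0.641 -> Y = 0.114 ✓
All samples match this transformation.

(b) 2P³ - P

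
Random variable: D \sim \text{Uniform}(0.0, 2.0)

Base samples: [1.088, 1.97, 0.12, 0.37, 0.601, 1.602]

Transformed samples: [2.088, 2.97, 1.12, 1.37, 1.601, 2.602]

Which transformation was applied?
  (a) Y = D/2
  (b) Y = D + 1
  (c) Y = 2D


Checking option (b) Y = D + 1:
  D = 1.088 -> Y = 2.088 ✓
  D = 1.97 -> Y = 2.97 ✓
  D = 0.12 -> Y = 1.12 ✓
All samples match this transformation.

(b) D + 1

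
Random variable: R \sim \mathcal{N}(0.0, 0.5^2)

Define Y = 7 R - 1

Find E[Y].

For Y = 7R - 1:
E[Y] = 7 * E[R] - 1
E[R] = 0.0 = 0
E[Y] = 7 * 0 - 1 = -1

-1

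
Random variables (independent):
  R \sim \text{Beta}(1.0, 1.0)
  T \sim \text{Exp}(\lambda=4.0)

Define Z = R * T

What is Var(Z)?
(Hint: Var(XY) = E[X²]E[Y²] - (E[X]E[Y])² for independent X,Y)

Var(XY) = E[X²]E[Y²] - (E[X]E[Y])²
E[R] = 0.5, Var(R) = 0.083333333
E[T] = 0.25, Var(T) = 0.0625
E[R²] = 0.083333333 + 0.5² = 0.33333333
E[T²] = 0.0625 + 0.25² = 0.125
Var(Z) = 0.33333333*0.125 - (0.5*0.25)²
= 0.041666667 - 0.015625 = 0.026041667

0.026041667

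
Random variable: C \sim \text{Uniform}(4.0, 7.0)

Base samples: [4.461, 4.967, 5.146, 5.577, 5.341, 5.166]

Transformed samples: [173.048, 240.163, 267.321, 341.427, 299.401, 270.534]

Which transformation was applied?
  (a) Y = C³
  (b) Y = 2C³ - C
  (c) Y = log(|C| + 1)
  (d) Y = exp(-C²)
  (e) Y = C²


Checking option (b) Y = 2C³ - C:
  C = 4.461 -> Y = 173.048 ✓
  C = 4.967 -> Y = 240.163 ✓
  C = 5.146 -> Y = 267.321 ✓
All samples match this transformation.

(b) 2C³ - C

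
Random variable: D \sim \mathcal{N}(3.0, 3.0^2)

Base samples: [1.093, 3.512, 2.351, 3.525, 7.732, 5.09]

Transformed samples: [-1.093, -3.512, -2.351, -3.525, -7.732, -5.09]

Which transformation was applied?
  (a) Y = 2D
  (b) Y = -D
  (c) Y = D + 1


Checking option (b) Y = -D:
  D = 1.093 -> Y = -1.093 ✓
  D = 3.512 -> Y = -3.512 ✓
  D = 2.351 -> Y = -2.351 ✓
All samples match this transformation.

(b) -D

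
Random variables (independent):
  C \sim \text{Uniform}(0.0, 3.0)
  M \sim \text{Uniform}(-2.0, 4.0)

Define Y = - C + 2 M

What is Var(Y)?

For independent RVs: Var(aX + bY) = a²Var(X) + b²Var(Y)
Var(C) = 0.75
Var(M) = 3
Var(Y) = (-1)²*0.75 + 2²*3
= 1*0.75 + 4*3 = 12.75

12.75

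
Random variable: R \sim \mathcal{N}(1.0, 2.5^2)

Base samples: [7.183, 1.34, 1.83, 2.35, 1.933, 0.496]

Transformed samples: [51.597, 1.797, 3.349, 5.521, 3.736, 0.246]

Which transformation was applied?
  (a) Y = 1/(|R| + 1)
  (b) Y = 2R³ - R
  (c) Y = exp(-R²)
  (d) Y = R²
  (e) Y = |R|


Checking option (d) Y = R²:
  R = 7.183 -> Y = 51.597 ✓
  R = 1.34 -> Y = 1.797 ✓
  R = 1.83 -> Y = 3.349 ✓
All samples match this transformation.

(d) R²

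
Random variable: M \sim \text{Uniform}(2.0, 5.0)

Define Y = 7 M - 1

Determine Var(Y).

For Y = aM + b: Var(Y) = a² * Var(M)
Var(M) = (5 - 2)^2/12 = 0.75
Var(Y) = 7² * 0.75 = 49 * 0.75 = 36.75

36.75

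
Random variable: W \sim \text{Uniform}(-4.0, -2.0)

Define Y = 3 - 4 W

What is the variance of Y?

For Y = aW + b: Var(Y) = a² * Var(W)
Var(W) = (-2 + 4)^2/12 = 0.33333333
Var(Y) = (-4)² * 0.33333333 = 16 * 0.33333333 = 5.3333333

5.3333333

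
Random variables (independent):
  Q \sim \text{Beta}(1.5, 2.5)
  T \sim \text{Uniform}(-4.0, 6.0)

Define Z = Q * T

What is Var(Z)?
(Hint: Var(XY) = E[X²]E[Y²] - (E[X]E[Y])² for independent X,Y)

Var(XY) = E[X²]E[Y²] - (E[X]E[Y])²
E[Q] = 0.375, Var(Q) = 0.046875
E[T] = 1, Var(T) = 8.3333333
E[Q²] = 0.046875 + 0.375² = 0.1875
E[T²] = 8.3333333 + 1² = 9.3333333
Var(Z) = 0.1875*9.3333333 - (0.375*1)²
= 1.75 - 0.140625 = 1.609375

1.609375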